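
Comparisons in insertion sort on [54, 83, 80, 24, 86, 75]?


Algorithm: insertion sort
Input: [54, 83, 80, 24, 86, 75]
Sorted: [24, 54, 75, 80, 83, 86]

11


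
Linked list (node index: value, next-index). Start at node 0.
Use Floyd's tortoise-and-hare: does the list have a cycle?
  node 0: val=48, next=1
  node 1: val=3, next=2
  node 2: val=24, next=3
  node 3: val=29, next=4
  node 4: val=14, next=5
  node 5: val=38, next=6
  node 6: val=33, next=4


Floyd's tortoise (slow, +1) and hare (fast, +2):
  init: slow=0, fast=0
  step 1: slow=1, fast=2
  step 2: slow=2, fast=4
  step 3: slow=3, fast=6
  step 4: slow=4, fast=5
  step 5: slow=5, fast=4
  step 6: slow=6, fast=6
  slow == fast at node 6: cycle detected

Cycle: yes


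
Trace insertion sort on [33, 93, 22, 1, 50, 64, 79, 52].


Initial: [33, 93, 22, 1, 50, 64, 79, 52]
Insert 93: [33, 93, 22, 1, 50, 64, 79, 52]
Insert 22: [22, 33, 93, 1, 50, 64, 79, 52]
Insert 1: [1, 22, 33, 93, 50, 64, 79, 52]
Insert 50: [1, 22, 33, 50, 93, 64, 79, 52]
Insert 64: [1, 22, 33, 50, 64, 93, 79, 52]
Insert 79: [1, 22, 33, 50, 64, 79, 93, 52]
Insert 52: [1, 22, 33, 50, 52, 64, 79, 93]

Sorted: [1, 22, 33, 50, 52, 64, 79, 93]


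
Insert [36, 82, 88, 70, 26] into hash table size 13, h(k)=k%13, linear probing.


Insert 36: h=10 -> slot 10
Insert 82: h=4 -> slot 4
Insert 88: h=10, 1 probes -> slot 11
Insert 70: h=5 -> slot 5
Insert 26: h=0 -> slot 0

Table: [26, None, None, None, 82, 70, None, None, None, None, 36, 88, None]


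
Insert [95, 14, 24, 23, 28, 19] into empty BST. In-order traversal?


Insert 95: root
Insert 14: L from 95
Insert 24: L from 95 -> R from 14
Insert 23: L from 95 -> R from 14 -> L from 24
Insert 28: L from 95 -> R from 14 -> R from 24
Insert 19: L from 95 -> R from 14 -> L from 24 -> L from 23

In-order: [14, 19, 23, 24, 28, 95]


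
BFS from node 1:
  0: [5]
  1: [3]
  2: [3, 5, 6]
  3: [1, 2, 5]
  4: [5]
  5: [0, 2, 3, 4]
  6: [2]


Visit 1, enqueue [3]
Visit 3, enqueue [2, 5]
Visit 2, enqueue [6]
Visit 5, enqueue [0, 4]
Visit 6, enqueue []
Visit 0, enqueue []
Visit 4, enqueue []

BFS order: [1, 3, 2, 5, 6, 0, 4]


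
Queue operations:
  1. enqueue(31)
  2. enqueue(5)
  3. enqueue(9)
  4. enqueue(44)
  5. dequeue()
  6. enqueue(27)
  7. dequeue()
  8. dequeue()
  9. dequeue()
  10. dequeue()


enqueue(31) -> [31]
enqueue(5) -> [31, 5]
enqueue(9) -> [31, 5, 9]
enqueue(44) -> [31, 5, 9, 44]
dequeue()->31, [5, 9, 44]
enqueue(27) -> [5, 9, 44, 27]
dequeue()->5, [9, 44, 27]
dequeue()->9, [44, 27]
dequeue()->44, [27]
dequeue()->27, []

Final queue: []


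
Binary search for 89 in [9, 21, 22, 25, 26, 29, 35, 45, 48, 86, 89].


Step 1: lo=0, hi=10, mid=5, val=29
Step 2: lo=6, hi=10, mid=8, val=48
Step 3: lo=9, hi=10, mid=9, val=86
Step 4: lo=10, hi=10, mid=10, val=89

Found at index 10


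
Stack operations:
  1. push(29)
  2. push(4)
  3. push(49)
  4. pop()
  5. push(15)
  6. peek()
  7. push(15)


push(29) -> [29]
push(4) -> [29, 4]
push(49) -> [29, 4, 49]
pop()->49, [29, 4]
push(15) -> [29, 4, 15]
peek()->15
push(15) -> [29, 4, 15, 15]

Final stack: [29, 4, 15, 15]


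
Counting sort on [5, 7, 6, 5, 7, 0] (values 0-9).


Input: [5, 7, 6, 5, 7, 0]
Counts: [1, 0, 0, 0, 0, 2, 1, 2, 0, 0]

Sorted: [0, 5, 5, 6, 7, 7]


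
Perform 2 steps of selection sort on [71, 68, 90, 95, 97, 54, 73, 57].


Initial: [71, 68, 90, 95, 97, 54, 73, 57]
Step 1: min=54 at 5
  Swap: [54, 68, 90, 95, 97, 71, 73, 57]
Step 2: min=57 at 7
  Swap: [54, 57, 90, 95, 97, 71, 73, 68]

After 2 steps: [54, 57, 90, 95, 97, 71, 73, 68]


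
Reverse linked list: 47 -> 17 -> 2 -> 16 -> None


Step 1: curr=47, set curr.next=prev(None) | reversed so far: 47
Step 2: curr=17, set curr.next=prev(47) | reversed so far: 17 -> 47
Step 3: curr=2, set curr.next=prev(17) | reversed so far: 2 -> 17 -> 47
Step 4: curr=16, set curr.next=prev(2) | reversed so far: 16 -> 2 -> 17 -> 47

16 -> 2 -> 17 -> 47 -> None


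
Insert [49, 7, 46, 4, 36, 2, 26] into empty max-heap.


Insert 49: [49]
Insert 7: [49, 7]
Insert 46: [49, 7, 46]
Insert 4: [49, 7, 46, 4]
Insert 36: [49, 36, 46, 4, 7]
Insert 2: [49, 36, 46, 4, 7, 2]
Insert 26: [49, 36, 46, 4, 7, 2, 26]

Final heap: [49, 36, 46, 4, 7, 2, 26]


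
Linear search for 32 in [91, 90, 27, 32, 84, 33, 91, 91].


i=0: 91!=32
i=1: 90!=32
i=2: 27!=32
i=3: 32==32 found!

Found at 3, 4 comps


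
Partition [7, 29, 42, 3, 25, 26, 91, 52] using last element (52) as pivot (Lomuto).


Pivot: 52
  7 <= 52: advance i (no swap)
  29 <= 52: advance i (no swap)
  42 <= 52: advance i (no swap)
  3 <= 52: advance i (no swap)
  25 <= 52: advance i (no swap)
  26 <= 52: advance i (no swap)
Place pivot at 6: [7, 29, 42, 3, 25, 26, 52, 91]

Partitioned: [7, 29, 42, 3, 25, 26, 52, 91]


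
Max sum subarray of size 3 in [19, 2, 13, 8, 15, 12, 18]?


[0:3]: 34
[1:4]: 23
[2:5]: 36
[3:6]: 35
[4:7]: 45

Max: 45 at [4:7]


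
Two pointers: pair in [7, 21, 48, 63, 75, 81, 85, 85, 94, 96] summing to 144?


lo=0(7)+hi=9(96)=103
lo=1(21)+hi=9(96)=117
lo=2(48)+hi=9(96)=144

Yes: 48+96=144


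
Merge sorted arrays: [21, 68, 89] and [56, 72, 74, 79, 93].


Take 21 from A
Take 56 from B
Take 68 from A
Take 72 from B
Take 74 from B
Take 79 from B
Take 89 from A

Merged: [21, 56, 68, 72, 74, 79, 89, 93]


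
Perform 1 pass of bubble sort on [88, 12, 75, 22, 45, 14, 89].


Initial: [88, 12, 75, 22, 45, 14, 89]
Pass 1: [12, 75, 22, 45, 14, 88, 89] (5 swaps)

After 1 pass: [12, 75, 22, 45, 14, 88, 89]


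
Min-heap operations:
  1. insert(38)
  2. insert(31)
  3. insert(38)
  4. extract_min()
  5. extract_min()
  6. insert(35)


insert(38) -> [38]
insert(31) -> [31, 38]
insert(38) -> [31, 38, 38]
extract_min()->31, [38, 38]
extract_min()->38, [38]
insert(35) -> [35, 38]

Final heap: [35, 38]


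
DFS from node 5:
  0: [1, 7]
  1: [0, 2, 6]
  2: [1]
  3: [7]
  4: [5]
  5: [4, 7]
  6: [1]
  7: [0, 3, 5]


Visit 5, push [7, 4]
Visit 4, push []
Visit 7, push [3, 0]
Visit 0, push [1]
Visit 1, push [6, 2]
Visit 2, push []
Visit 6, push []
Visit 3, push []

DFS order: [5, 4, 7, 0, 1, 2, 6, 3]


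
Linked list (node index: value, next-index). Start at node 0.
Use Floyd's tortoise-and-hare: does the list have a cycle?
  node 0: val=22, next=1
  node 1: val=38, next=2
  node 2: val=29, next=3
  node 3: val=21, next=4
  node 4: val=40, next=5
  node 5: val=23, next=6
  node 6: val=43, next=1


Floyd's tortoise (slow, +1) and hare (fast, +2):
  init: slow=0, fast=0
  step 1: slow=1, fast=2
  step 2: slow=2, fast=4
  step 3: slow=3, fast=6
  step 4: slow=4, fast=2
  step 5: slow=5, fast=4
  step 6: slow=6, fast=6
  slow == fast at node 6: cycle detected

Cycle: yes


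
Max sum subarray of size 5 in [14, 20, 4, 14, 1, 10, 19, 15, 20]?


[0:5]: 53
[1:6]: 49
[2:7]: 48
[3:8]: 59
[4:9]: 65

Max: 65 at [4:9]


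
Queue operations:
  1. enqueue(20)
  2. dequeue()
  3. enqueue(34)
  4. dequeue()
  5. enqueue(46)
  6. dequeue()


enqueue(20) -> [20]
dequeue()->20, []
enqueue(34) -> [34]
dequeue()->34, []
enqueue(46) -> [46]
dequeue()->46, []

Final queue: []


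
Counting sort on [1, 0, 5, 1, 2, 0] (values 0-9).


Input: [1, 0, 5, 1, 2, 0]
Counts: [2, 2, 1, 0, 0, 1, 0, 0, 0, 0]

Sorted: [0, 0, 1, 1, 2, 5]


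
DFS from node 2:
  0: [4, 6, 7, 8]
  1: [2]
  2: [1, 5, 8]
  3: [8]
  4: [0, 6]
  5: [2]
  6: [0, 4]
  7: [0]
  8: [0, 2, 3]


Visit 2, push [8, 5, 1]
Visit 1, push []
Visit 5, push []
Visit 8, push [3, 0]
Visit 0, push [7, 6, 4]
Visit 4, push [6]
Visit 6, push []
Visit 7, push []
Visit 3, push []

DFS order: [2, 1, 5, 8, 0, 4, 6, 7, 3]


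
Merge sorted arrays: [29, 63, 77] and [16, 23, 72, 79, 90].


Take 16 from B
Take 23 from B
Take 29 from A
Take 63 from A
Take 72 from B
Take 77 from A

Merged: [16, 23, 29, 63, 72, 77, 79, 90]


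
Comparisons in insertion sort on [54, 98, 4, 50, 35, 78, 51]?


Algorithm: insertion sort
Input: [54, 98, 4, 50, 35, 78, 51]
Sorted: [4, 35, 50, 51, 54, 78, 98]

16


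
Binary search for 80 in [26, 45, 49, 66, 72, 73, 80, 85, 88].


Step 1: lo=0, hi=8, mid=4, val=72
Step 2: lo=5, hi=8, mid=6, val=80

Found at index 6


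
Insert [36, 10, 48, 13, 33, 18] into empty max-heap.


Insert 36: [36]
Insert 10: [36, 10]
Insert 48: [48, 10, 36]
Insert 13: [48, 13, 36, 10]
Insert 33: [48, 33, 36, 10, 13]
Insert 18: [48, 33, 36, 10, 13, 18]

Final heap: [48, 33, 36, 10, 13, 18]


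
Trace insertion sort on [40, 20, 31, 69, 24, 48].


Initial: [40, 20, 31, 69, 24, 48]
Insert 20: [20, 40, 31, 69, 24, 48]
Insert 31: [20, 31, 40, 69, 24, 48]
Insert 69: [20, 31, 40, 69, 24, 48]
Insert 24: [20, 24, 31, 40, 69, 48]
Insert 48: [20, 24, 31, 40, 48, 69]

Sorted: [20, 24, 31, 40, 48, 69]


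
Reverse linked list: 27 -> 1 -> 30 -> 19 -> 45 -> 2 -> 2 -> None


Step 1: curr=27, set curr.next=prev(None) | reversed so far: 27
Step 2: curr=1, set curr.next=prev(27) | reversed so far: 1 -> 27
Step 3: curr=30, set curr.next=prev(1) | reversed so far: 30 -> 1 -> 27
Step 4: curr=19, set curr.next=prev(30) | reversed so far: 19 -> 30 -> 1 -> 27
Step 5: curr=45, set curr.next=prev(19) | reversed so far: 45 -> 19 -> 30 -> 1 -> 27
Step 6: curr=2, set curr.next=prev(45) | reversed so far: 2 -> 45 -> 19 -> 30 -> 1 -> 27
Step 7: curr=2, set curr.next=prev(2) | reversed so far: 2 -> 2 -> 45 -> 19 -> 30 -> 1 -> 27

2 -> 2 -> 45 -> 19 -> 30 -> 1 -> 27 -> None


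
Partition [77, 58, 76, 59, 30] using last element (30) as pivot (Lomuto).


Pivot: 30
Place pivot at 0: [30, 58, 76, 59, 77]

Partitioned: [30, 58, 76, 59, 77]


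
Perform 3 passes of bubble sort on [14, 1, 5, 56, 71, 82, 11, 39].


Initial: [14, 1, 5, 56, 71, 82, 11, 39]
Pass 1: [1, 5, 14, 56, 71, 11, 39, 82] (4 swaps)
Pass 2: [1, 5, 14, 56, 11, 39, 71, 82] (2 swaps)
Pass 3: [1, 5, 14, 11, 39, 56, 71, 82] (2 swaps)

After 3 passes: [1, 5, 14, 11, 39, 56, 71, 82]


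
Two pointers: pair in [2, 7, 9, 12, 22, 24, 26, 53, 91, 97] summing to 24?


lo=0(2)+hi=9(97)=99
lo=0(2)+hi=8(91)=93
lo=0(2)+hi=7(53)=55
lo=0(2)+hi=6(26)=28
lo=0(2)+hi=5(24)=26
lo=0(2)+hi=4(22)=24

Yes: 2+22=24


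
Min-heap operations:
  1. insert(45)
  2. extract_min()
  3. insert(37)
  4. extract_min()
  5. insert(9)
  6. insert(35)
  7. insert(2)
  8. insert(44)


insert(45) -> [45]
extract_min()->45, []
insert(37) -> [37]
extract_min()->37, []
insert(9) -> [9]
insert(35) -> [9, 35]
insert(2) -> [2, 35, 9]
insert(44) -> [2, 35, 9, 44]

Final heap: [2, 35, 9, 44]


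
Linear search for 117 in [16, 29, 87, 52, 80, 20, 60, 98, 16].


i=0: 16!=117
i=1: 29!=117
i=2: 87!=117
i=3: 52!=117
i=4: 80!=117
i=5: 20!=117
i=6: 60!=117
i=7: 98!=117
i=8: 16!=117

Not found, 9 comps


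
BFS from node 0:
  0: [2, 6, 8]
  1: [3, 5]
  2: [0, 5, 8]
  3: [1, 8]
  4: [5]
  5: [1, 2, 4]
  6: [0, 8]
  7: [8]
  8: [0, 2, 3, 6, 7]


Visit 0, enqueue [2, 6, 8]
Visit 2, enqueue [5]
Visit 6, enqueue []
Visit 8, enqueue [3, 7]
Visit 5, enqueue [1, 4]
Visit 3, enqueue []
Visit 7, enqueue []
Visit 1, enqueue []
Visit 4, enqueue []

BFS order: [0, 2, 6, 8, 5, 3, 7, 1, 4]


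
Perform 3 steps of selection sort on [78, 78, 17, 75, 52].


Initial: [78, 78, 17, 75, 52]
Step 1: min=17 at 2
  Swap: [17, 78, 78, 75, 52]
Step 2: min=52 at 4
  Swap: [17, 52, 78, 75, 78]
Step 3: min=75 at 3
  Swap: [17, 52, 75, 78, 78]

After 3 steps: [17, 52, 75, 78, 78]


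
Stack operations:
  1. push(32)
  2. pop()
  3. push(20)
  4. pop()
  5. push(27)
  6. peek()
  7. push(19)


push(32) -> [32]
pop()->32, []
push(20) -> [20]
pop()->20, []
push(27) -> [27]
peek()->27
push(19) -> [27, 19]

Final stack: [27, 19]


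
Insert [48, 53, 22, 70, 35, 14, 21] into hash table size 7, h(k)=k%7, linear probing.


Insert 48: h=6 -> slot 6
Insert 53: h=4 -> slot 4
Insert 22: h=1 -> slot 1
Insert 70: h=0 -> slot 0
Insert 35: h=0, 2 probes -> slot 2
Insert 14: h=0, 3 probes -> slot 3
Insert 21: h=0, 5 probes -> slot 5

Table: [70, 22, 35, 14, 53, 21, 48]


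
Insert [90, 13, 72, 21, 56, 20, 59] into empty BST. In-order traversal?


Insert 90: root
Insert 13: L from 90
Insert 72: L from 90 -> R from 13
Insert 21: L from 90 -> R from 13 -> L from 72
Insert 56: L from 90 -> R from 13 -> L from 72 -> R from 21
Insert 20: L from 90 -> R from 13 -> L from 72 -> L from 21
Insert 59: L from 90 -> R from 13 -> L from 72 -> R from 21 -> R from 56

In-order: [13, 20, 21, 56, 59, 72, 90]


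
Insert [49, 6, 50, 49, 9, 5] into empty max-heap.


Insert 49: [49]
Insert 6: [49, 6]
Insert 50: [50, 6, 49]
Insert 49: [50, 49, 49, 6]
Insert 9: [50, 49, 49, 6, 9]
Insert 5: [50, 49, 49, 6, 9, 5]

Final heap: [50, 49, 49, 6, 9, 5]


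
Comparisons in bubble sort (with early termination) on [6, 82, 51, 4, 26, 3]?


Algorithm: bubble sort (with early termination)
Input: [6, 82, 51, 4, 26, 3]
Sorted: [3, 4, 6, 26, 51, 82]

15


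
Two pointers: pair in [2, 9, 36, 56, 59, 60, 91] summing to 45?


lo=0(2)+hi=6(91)=93
lo=0(2)+hi=5(60)=62
lo=0(2)+hi=4(59)=61
lo=0(2)+hi=3(56)=58
lo=0(2)+hi=2(36)=38
lo=1(9)+hi=2(36)=45

Yes: 9+36=45


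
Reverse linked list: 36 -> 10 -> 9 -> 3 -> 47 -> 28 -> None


Step 1: curr=36, set curr.next=prev(None) | reversed so far: 36
Step 2: curr=10, set curr.next=prev(36) | reversed so far: 10 -> 36
Step 3: curr=9, set curr.next=prev(10) | reversed so far: 9 -> 10 -> 36
Step 4: curr=3, set curr.next=prev(9) | reversed so far: 3 -> 9 -> 10 -> 36
Step 5: curr=47, set curr.next=prev(3) | reversed so far: 47 -> 3 -> 9 -> 10 -> 36
Step 6: curr=28, set curr.next=prev(47) | reversed so far: 28 -> 47 -> 3 -> 9 -> 10 -> 36

28 -> 47 -> 3 -> 9 -> 10 -> 36 -> None


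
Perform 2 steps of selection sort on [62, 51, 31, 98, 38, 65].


Initial: [62, 51, 31, 98, 38, 65]
Step 1: min=31 at 2
  Swap: [31, 51, 62, 98, 38, 65]
Step 2: min=38 at 4
  Swap: [31, 38, 62, 98, 51, 65]

After 2 steps: [31, 38, 62, 98, 51, 65]


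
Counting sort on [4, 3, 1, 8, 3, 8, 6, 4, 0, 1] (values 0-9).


Input: [4, 3, 1, 8, 3, 8, 6, 4, 0, 1]
Counts: [1, 2, 0, 2, 2, 0, 1, 0, 2, 0]

Sorted: [0, 1, 1, 3, 3, 4, 4, 6, 8, 8]


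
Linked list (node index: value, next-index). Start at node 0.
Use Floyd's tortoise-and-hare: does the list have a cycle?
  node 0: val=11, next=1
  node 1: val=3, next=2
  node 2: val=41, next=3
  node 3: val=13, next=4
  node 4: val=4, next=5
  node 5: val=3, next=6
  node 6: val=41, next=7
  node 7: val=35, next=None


Floyd's tortoise (slow, +1) and hare (fast, +2):
  init: slow=0, fast=0
  step 1: slow=1, fast=2
  step 2: slow=2, fast=4
  step 3: slow=3, fast=6
  step 4: fast 6->7->None, no cycle

Cycle: no


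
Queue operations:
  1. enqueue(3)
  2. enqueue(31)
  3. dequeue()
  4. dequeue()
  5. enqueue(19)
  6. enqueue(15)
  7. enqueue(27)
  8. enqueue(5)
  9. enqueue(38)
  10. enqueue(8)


enqueue(3) -> [3]
enqueue(31) -> [3, 31]
dequeue()->3, [31]
dequeue()->31, []
enqueue(19) -> [19]
enqueue(15) -> [19, 15]
enqueue(27) -> [19, 15, 27]
enqueue(5) -> [19, 15, 27, 5]
enqueue(38) -> [19, 15, 27, 5, 38]
enqueue(8) -> [19, 15, 27, 5, 38, 8]

Final queue: [19, 15, 27, 5, 38, 8]


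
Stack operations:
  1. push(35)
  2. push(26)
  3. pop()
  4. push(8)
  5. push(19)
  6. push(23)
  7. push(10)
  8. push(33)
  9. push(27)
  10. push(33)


push(35) -> [35]
push(26) -> [35, 26]
pop()->26, [35]
push(8) -> [35, 8]
push(19) -> [35, 8, 19]
push(23) -> [35, 8, 19, 23]
push(10) -> [35, 8, 19, 23, 10]
push(33) -> [35, 8, 19, 23, 10, 33]
push(27) -> [35, 8, 19, 23, 10, 33, 27]
push(33) -> [35, 8, 19, 23, 10, 33, 27, 33]

Final stack: [35, 8, 19, 23, 10, 33, 27, 33]


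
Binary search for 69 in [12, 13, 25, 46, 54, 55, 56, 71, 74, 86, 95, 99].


Step 1: lo=0, hi=11, mid=5, val=55
Step 2: lo=6, hi=11, mid=8, val=74
Step 3: lo=6, hi=7, mid=6, val=56
Step 4: lo=7, hi=7, mid=7, val=71

Not found


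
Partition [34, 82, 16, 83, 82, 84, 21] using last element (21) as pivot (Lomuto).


Pivot: 21
  16 <= 21: swap -> [16, 82, 34, 83, 82, 84, 21]
Place pivot at 1: [16, 21, 34, 83, 82, 84, 82]

Partitioned: [16, 21, 34, 83, 82, 84, 82]


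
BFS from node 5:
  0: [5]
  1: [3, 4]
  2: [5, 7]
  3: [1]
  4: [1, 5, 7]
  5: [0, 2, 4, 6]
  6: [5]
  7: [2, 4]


Visit 5, enqueue [0, 2, 4, 6]
Visit 0, enqueue []
Visit 2, enqueue [7]
Visit 4, enqueue [1]
Visit 6, enqueue []
Visit 7, enqueue []
Visit 1, enqueue [3]
Visit 3, enqueue []

BFS order: [5, 0, 2, 4, 6, 7, 1, 3]


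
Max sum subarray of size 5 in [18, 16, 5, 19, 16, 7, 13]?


[0:5]: 74
[1:6]: 63
[2:7]: 60

Max: 74 at [0:5]


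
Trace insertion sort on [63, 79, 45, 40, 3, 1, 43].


Initial: [63, 79, 45, 40, 3, 1, 43]
Insert 79: [63, 79, 45, 40, 3, 1, 43]
Insert 45: [45, 63, 79, 40, 3, 1, 43]
Insert 40: [40, 45, 63, 79, 3, 1, 43]
Insert 3: [3, 40, 45, 63, 79, 1, 43]
Insert 1: [1, 3, 40, 45, 63, 79, 43]
Insert 43: [1, 3, 40, 43, 45, 63, 79]

Sorted: [1, 3, 40, 43, 45, 63, 79]


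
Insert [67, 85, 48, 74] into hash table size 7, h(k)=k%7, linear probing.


Insert 67: h=4 -> slot 4
Insert 85: h=1 -> slot 1
Insert 48: h=6 -> slot 6
Insert 74: h=4, 1 probes -> slot 5

Table: [None, 85, None, None, 67, 74, 48]


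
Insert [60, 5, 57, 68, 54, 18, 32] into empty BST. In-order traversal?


Insert 60: root
Insert 5: L from 60
Insert 57: L from 60 -> R from 5
Insert 68: R from 60
Insert 54: L from 60 -> R from 5 -> L from 57
Insert 18: L from 60 -> R from 5 -> L from 57 -> L from 54
Insert 32: L from 60 -> R from 5 -> L from 57 -> L from 54 -> R from 18

In-order: [5, 18, 32, 54, 57, 60, 68]


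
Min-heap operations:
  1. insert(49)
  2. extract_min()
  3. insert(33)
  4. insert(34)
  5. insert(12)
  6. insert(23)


insert(49) -> [49]
extract_min()->49, []
insert(33) -> [33]
insert(34) -> [33, 34]
insert(12) -> [12, 34, 33]
insert(23) -> [12, 23, 33, 34]

Final heap: [12, 23, 33, 34]


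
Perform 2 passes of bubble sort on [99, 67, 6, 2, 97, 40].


Initial: [99, 67, 6, 2, 97, 40]
Pass 1: [67, 6, 2, 97, 40, 99] (5 swaps)
Pass 2: [6, 2, 67, 40, 97, 99] (3 swaps)

After 2 passes: [6, 2, 67, 40, 97, 99]


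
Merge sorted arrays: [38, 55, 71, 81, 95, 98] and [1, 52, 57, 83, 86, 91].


Take 1 from B
Take 38 from A
Take 52 from B
Take 55 from A
Take 57 from B
Take 71 from A
Take 81 from A
Take 83 from B
Take 86 from B
Take 91 from B

Merged: [1, 38, 52, 55, 57, 71, 81, 83, 86, 91, 95, 98]


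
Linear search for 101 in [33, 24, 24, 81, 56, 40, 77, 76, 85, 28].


i=0: 33!=101
i=1: 24!=101
i=2: 24!=101
i=3: 81!=101
i=4: 56!=101
i=5: 40!=101
i=6: 77!=101
i=7: 76!=101
i=8: 85!=101
i=9: 28!=101

Not found, 10 comps


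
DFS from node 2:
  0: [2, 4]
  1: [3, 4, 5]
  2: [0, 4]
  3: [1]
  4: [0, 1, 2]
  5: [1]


Visit 2, push [4, 0]
Visit 0, push [4]
Visit 4, push [1]
Visit 1, push [5, 3]
Visit 3, push []
Visit 5, push []

DFS order: [2, 0, 4, 1, 3, 5]


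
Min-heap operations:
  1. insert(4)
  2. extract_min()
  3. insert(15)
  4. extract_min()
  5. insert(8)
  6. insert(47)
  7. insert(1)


insert(4) -> [4]
extract_min()->4, []
insert(15) -> [15]
extract_min()->15, []
insert(8) -> [8]
insert(47) -> [8, 47]
insert(1) -> [1, 47, 8]

Final heap: [1, 47, 8]


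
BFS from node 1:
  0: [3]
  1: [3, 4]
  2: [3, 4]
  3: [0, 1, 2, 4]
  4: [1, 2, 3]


Visit 1, enqueue [3, 4]
Visit 3, enqueue [0, 2]
Visit 4, enqueue []
Visit 0, enqueue []
Visit 2, enqueue []

BFS order: [1, 3, 4, 0, 2]


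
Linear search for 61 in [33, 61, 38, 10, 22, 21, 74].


i=0: 33!=61
i=1: 61==61 found!

Found at 1, 2 comps


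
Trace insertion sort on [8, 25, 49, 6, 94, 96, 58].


Initial: [8, 25, 49, 6, 94, 96, 58]
Insert 25: [8, 25, 49, 6, 94, 96, 58]
Insert 49: [8, 25, 49, 6, 94, 96, 58]
Insert 6: [6, 8, 25, 49, 94, 96, 58]
Insert 94: [6, 8, 25, 49, 94, 96, 58]
Insert 96: [6, 8, 25, 49, 94, 96, 58]
Insert 58: [6, 8, 25, 49, 58, 94, 96]

Sorted: [6, 8, 25, 49, 58, 94, 96]


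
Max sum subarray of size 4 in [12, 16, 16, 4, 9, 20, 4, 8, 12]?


[0:4]: 48
[1:5]: 45
[2:6]: 49
[3:7]: 37
[4:8]: 41
[5:9]: 44

Max: 49 at [2:6]


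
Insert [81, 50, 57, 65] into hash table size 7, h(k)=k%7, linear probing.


Insert 81: h=4 -> slot 4
Insert 50: h=1 -> slot 1
Insert 57: h=1, 1 probes -> slot 2
Insert 65: h=2, 1 probes -> slot 3

Table: [None, 50, 57, 65, 81, None, None]


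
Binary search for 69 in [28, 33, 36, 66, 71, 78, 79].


Step 1: lo=0, hi=6, mid=3, val=66
Step 2: lo=4, hi=6, mid=5, val=78
Step 3: lo=4, hi=4, mid=4, val=71

Not found


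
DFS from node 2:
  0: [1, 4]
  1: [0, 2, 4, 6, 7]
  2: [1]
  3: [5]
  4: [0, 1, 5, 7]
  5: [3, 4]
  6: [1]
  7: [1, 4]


Visit 2, push [1]
Visit 1, push [7, 6, 4, 0]
Visit 0, push [4]
Visit 4, push [7, 5]
Visit 5, push [3]
Visit 3, push []
Visit 7, push []
Visit 6, push []

DFS order: [2, 1, 0, 4, 5, 3, 7, 6]


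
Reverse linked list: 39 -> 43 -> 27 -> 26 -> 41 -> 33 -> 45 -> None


Step 1: curr=39, set curr.next=prev(None) | reversed so far: 39
Step 2: curr=43, set curr.next=prev(39) | reversed so far: 43 -> 39
Step 3: curr=27, set curr.next=prev(43) | reversed so far: 27 -> 43 -> 39
Step 4: curr=26, set curr.next=prev(27) | reversed so far: 26 -> 27 -> 43 -> 39
Step 5: curr=41, set curr.next=prev(26) | reversed so far: 41 -> 26 -> 27 -> 43 -> 39
Step 6: curr=33, set curr.next=prev(41) | reversed so far: 33 -> 41 -> 26 -> 27 -> 43 -> 39
Step 7: curr=45, set curr.next=prev(33) | reversed so far: 45 -> 33 -> 41 -> 26 -> 27 -> 43 -> 39

45 -> 33 -> 41 -> 26 -> 27 -> 43 -> 39 -> None


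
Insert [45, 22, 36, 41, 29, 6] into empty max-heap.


Insert 45: [45]
Insert 22: [45, 22]
Insert 36: [45, 22, 36]
Insert 41: [45, 41, 36, 22]
Insert 29: [45, 41, 36, 22, 29]
Insert 6: [45, 41, 36, 22, 29, 6]

Final heap: [45, 41, 36, 22, 29, 6]


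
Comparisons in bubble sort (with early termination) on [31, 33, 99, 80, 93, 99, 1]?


Algorithm: bubble sort (with early termination)
Input: [31, 33, 99, 80, 93, 99, 1]
Sorted: [1, 31, 33, 80, 93, 99, 99]

21


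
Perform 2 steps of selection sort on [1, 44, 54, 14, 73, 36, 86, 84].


Initial: [1, 44, 54, 14, 73, 36, 86, 84]
Step 1: min=1 at 0
  Swap: [1, 44, 54, 14, 73, 36, 86, 84]
Step 2: min=14 at 3
  Swap: [1, 14, 54, 44, 73, 36, 86, 84]

After 2 steps: [1, 14, 54, 44, 73, 36, 86, 84]


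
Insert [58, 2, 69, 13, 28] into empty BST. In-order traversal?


Insert 58: root
Insert 2: L from 58
Insert 69: R from 58
Insert 13: L from 58 -> R from 2
Insert 28: L from 58 -> R from 2 -> R from 13

In-order: [2, 13, 28, 58, 69]


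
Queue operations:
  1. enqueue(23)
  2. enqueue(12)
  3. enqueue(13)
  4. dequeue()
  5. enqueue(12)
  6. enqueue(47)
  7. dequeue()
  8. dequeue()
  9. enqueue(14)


enqueue(23) -> [23]
enqueue(12) -> [23, 12]
enqueue(13) -> [23, 12, 13]
dequeue()->23, [12, 13]
enqueue(12) -> [12, 13, 12]
enqueue(47) -> [12, 13, 12, 47]
dequeue()->12, [13, 12, 47]
dequeue()->13, [12, 47]
enqueue(14) -> [12, 47, 14]

Final queue: [12, 47, 14]


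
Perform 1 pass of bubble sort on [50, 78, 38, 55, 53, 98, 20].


Initial: [50, 78, 38, 55, 53, 98, 20]
Pass 1: [50, 38, 55, 53, 78, 20, 98] (4 swaps)

After 1 pass: [50, 38, 55, 53, 78, 20, 98]


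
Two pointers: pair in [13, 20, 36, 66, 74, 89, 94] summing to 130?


lo=0(13)+hi=6(94)=107
lo=1(20)+hi=6(94)=114
lo=2(36)+hi=6(94)=130

Yes: 36+94=130


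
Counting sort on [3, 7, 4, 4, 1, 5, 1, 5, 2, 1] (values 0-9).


Input: [3, 7, 4, 4, 1, 5, 1, 5, 2, 1]
Counts: [0, 3, 1, 1, 2, 2, 0, 1, 0, 0]

Sorted: [1, 1, 1, 2, 3, 4, 4, 5, 5, 7]


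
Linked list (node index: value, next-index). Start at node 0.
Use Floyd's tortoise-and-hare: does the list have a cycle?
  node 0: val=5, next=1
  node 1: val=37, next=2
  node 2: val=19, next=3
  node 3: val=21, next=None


Floyd's tortoise (slow, +1) and hare (fast, +2):
  init: slow=0, fast=0
  step 1: slow=1, fast=2
  step 2: fast 2->3->None, no cycle

Cycle: no


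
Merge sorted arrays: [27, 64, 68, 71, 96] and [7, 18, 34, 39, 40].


Take 7 from B
Take 18 from B
Take 27 from A
Take 34 from B
Take 39 from B
Take 40 from B

Merged: [7, 18, 27, 34, 39, 40, 64, 68, 71, 96]


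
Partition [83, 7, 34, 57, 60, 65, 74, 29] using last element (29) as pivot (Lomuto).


Pivot: 29
  7 <= 29: swap -> [7, 83, 34, 57, 60, 65, 74, 29]
Place pivot at 1: [7, 29, 34, 57, 60, 65, 74, 83]

Partitioned: [7, 29, 34, 57, 60, 65, 74, 83]


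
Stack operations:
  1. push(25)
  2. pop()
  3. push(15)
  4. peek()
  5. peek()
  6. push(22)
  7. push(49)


push(25) -> [25]
pop()->25, []
push(15) -> [15]
peek()->15
peek()->15
push(22) -> [15, 22]
push(49) -> [15, 22, 49]

Final stack: [15, 22, 49]


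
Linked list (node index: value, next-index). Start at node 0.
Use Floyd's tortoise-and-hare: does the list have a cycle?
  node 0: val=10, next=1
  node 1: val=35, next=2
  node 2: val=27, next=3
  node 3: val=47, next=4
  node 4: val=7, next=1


Floyd's tortoise (slow, +1) and hare (fast, +2):
  init: slow=0, fast=0
  step 1: slow=1, fast=2
  step 2: slow=2, fast=4
  step 3: slow=3, fast=2
  step 4: slow=4, fast=4
  slow == fast at node 4: cycle detected

Cycle: yes


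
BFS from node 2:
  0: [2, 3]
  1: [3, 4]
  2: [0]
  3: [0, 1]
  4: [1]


Visit 2, enqueue [0]
Visit 0, enqueue [3]
Visit 3, enqueue [1]
Visit 1, enqueue [4]
Visit 4, enqueue []

BFS order: [2, 0, 3, 1, 4]


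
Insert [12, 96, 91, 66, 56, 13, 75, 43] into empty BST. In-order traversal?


Insert 12: root
Insert 96: R from 12
Insert 91: R from 12 -> L from 96
Insert 66: R from 12 -> L from 96 -> L from 91
Insert 56: R from 12 -> L from 96 -> L from 91 -> L from 66
Insert 13: R from 12 -> L from 96 -> L from 91 -> L from 66 -> L from 56
Insert 75: R from 12 -> L from 96 -> L from 91 -> R from 66
Insert 43: R from 12 -> L from 96 -> L from 91 -> L from 66 -> L from 56 -> R from 13

In-order: [12, 13, 43, 56, 66, 75, 91, 96]


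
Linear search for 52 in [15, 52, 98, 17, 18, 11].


i=0: 15!=52
i=1: 52==52 found!

Found at 1, 2 comps


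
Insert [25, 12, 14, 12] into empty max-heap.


Insert 25: [25]
Insert 12: [25, 12]
Insert 14: [25, 12, 14]
Insert 12: [25, 12, 14, 12]

Final heap: [25, 12, 14, 12]


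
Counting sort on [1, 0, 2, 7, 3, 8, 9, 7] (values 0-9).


Input: [1, 0, 2, 7, 3, 8, 9, 7]
Counts: [1, 1, 1, 1, 0, 0, 0, 2, 1, 1]

Sorted: [0, 1, 2, 3, 7, 7, 8, 9]


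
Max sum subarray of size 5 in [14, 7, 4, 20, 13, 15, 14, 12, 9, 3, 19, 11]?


[0:5]: 58
[1:6]: 59
[2:7]: 66
[3:8]: 74
[4:9]: 63
[5:10]: 53
[6:11]: 57
[7:12]: 54

Max: 74 at [3:8]


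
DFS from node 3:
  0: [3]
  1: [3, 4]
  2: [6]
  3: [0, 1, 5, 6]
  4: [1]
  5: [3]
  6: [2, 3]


Visit 3, push [6, 5, 1, 0]
Visit 0, push []
Visit 1, push [4]
Visit 4, push []
Visit 5, push []
Visit 6, push [2]
Visit 2, push []

DFS order: [3, 0, 1, 4, 5, 6, 2]


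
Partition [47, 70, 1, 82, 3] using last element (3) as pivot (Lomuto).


Pivot: 3
  1 <= 3: swap -> [1, 70, 47, 82, 3]
Place pivot at 1: [1, 3, 47, 82, 70]

Partitioned: [1, 3, 47, 82, 70]


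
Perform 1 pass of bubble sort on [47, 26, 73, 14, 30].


Initial: [47, 26, 73, 14, 30]
Pass 1: [26, 47, 14, 30, 73] (3 swaps)

After 1 pass: [26, 47, 14, 30, 73]


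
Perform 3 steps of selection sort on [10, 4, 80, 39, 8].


Initial: [10, 4, 80, 39, 8]
Step 1: min=4 at 1
  Swap: [4, 10, 80, 39, 8]
Step 2: min=8 at 4
  Swap: [4, 8, 80, 39, 10]
Step 3: min=10 at 4
  Swap: [4, 8, 10, 39, 80]

After 3 steps: [4, 8, 10, 39, 80]


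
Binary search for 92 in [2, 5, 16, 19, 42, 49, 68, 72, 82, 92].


Step 1: lo=0, hi=9, mid=4, val=42
Step 2: lo=5, hi=9, mid=7, val=72
Step 3: lo=8, hi=9, mid=8, val=82
Step 4: lo=9, hi=9, mid=9, val=92

Found at index 9


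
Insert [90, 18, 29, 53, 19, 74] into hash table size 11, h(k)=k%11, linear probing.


Insert 90: h=2 -> slot 2
Insert 18: h=7 -> slot 7
Insert 29: h=7, 1 probes -> slot 8
Insert 53: h=9 -> slot 9
Insert 19: h=8, 2 probes -> slot 10
Insert 74: h=8, 3 probes -> slot 0

Table: [74, None, 90, None, None, None, None, 18, 29, 53, 19]


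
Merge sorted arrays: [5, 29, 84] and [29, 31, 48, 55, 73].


Take 5 from A
Take 29 from A
Take 29 from B
Take 31 from B
Take 48 from B
Take 55 from B
Take 73 from B

Merged: [5, 29, 29, 31, 48, 55, 73, 84]


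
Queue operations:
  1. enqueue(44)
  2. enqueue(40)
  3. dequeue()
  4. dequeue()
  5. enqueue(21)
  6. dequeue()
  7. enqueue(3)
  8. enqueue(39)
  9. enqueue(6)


enqueue(44) -> [44]
enqueue(40) -> [44, 40]
dequeue()->44, [40]
dequeue()->40, []
enqueue(21) -> [21]
dequeue()->21, []
enqueue(3) -> [3]
enqueue(39) -> [3, 39]
enqueue(6) -> [3, 39, 6]

Final queue: [3, 39, 6]


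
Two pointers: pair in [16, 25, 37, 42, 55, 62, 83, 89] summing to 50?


lo=0(16)+hi=7(89)=105
lo=0(16)+hi=6(83)=99
lo=0(16)+hi=5(62)=78
lo=0(16)+hi=4(55)=71
lo=0(16)+hi=3(42)=58
lo=0(16)+hi=2(37)=53
lo=0(16)+hi=1(25)=41

No pair found


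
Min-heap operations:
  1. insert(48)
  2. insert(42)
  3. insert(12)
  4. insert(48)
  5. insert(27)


insert(48) -> [48]
insert(42) -> [42, 48]
insert(12) -> [12, 48, 42]
insert(48) -> [12, 48, 42, 48]
insert(27) -> [12, 27, 42, 48, 48]

Final heap: [12, 27, 42, 48, 48]


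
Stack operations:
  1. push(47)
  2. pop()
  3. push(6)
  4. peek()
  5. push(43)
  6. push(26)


push(47) -> [47]
pop()->47, []
push(6) -> [6]
peek()->6
push(43) -> [6, 43]
push(26) -> [6, 43, 26]

Final stack: [6, 43, 26]


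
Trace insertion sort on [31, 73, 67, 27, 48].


Initial: [31, 73, 67, 27, 48]
Insert 73: [31, 73, 67, 27, 48]
Insert 67: [31, 67, 73, 27, 48]
Insert 27: [27, 31, 67, 73, 48]
Insert 48: [27, 31, 48, 67, 73]

Sorted: [27, 31, 48, 67, 73]


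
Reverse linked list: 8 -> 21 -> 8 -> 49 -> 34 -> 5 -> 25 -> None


Step 1: curr=8, set curr.next=prev(None) | reversed so far: 8
Step 2: curr=21, set curr.next=prev(8) | reversed so far: 21 -> 8
Step 3: curr=8, set curr.next=prev(21) | reversed so far: 8 -> 21 -> 8
Step 4: curr=49, set curr.next=prev(8) | reversed so far: 49 -> 8 -> 21 -> 8
Step 5: curr=34, set curr.next=prev(49) | reversed so far: 34 -> 49 -> 8 -> 21 -> 8
Step 6: curr=5, set curr.next=prev(34) | reversed so far: 5 -> 34 -> 49 -> 8 -> 21 -> 8
Step 7: curr=25, set curr.next=prev(5) | reversed so far: 25 -> 5 -> 34 -> 49 -> 8 -> 21 -> 8

25 -> 5 -> 34 -> 49 -> 8 -> 21 -> 8 -> None


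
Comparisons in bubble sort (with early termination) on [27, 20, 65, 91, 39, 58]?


Algorithm: bubble sort (with early termination)
Input: [27, 20, 65, 91, 39, 58]
Sorted: [20, 27, 39, 58, 65, 91]

12


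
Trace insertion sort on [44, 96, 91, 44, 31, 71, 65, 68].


Initial: [44, 96, 91, 44, 31, 71, 65, 68]
Insert 96: [44, 96, 91, 44, 31, 71, 65, 68]
Insert 91: [44, 91, 96, 44, 31, 71, 65, 68]
Insert 44: [44, 44, 91, 96, 31, 71, 65, 68]
Insert 31: [31, 44, 44, 91, 96, 71, 65, 68]
Insert 71: [31, 44, 44, 71, 91, 96, 65, 68]
Insert 65: [31, 44, 44, 65, 71, 91, 96, 68]
Insert 68: [31, 44, 44, 65, 68, 71, 91, 96]

Sorted: [31, 44, 44, 65, 68, 71, 91, 96]


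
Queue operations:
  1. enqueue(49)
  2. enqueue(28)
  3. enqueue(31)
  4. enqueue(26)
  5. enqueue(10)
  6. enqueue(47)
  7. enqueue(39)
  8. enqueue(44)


enqueue(49) -> [49]
enqueue(28) -> [49, 28]
enqueue(31) -> [49, 28, 31]
enqueue(26) -> [49, 28, 31, 26]
enqueue(10) -> [49, 28, 31, 26, 10]
enqueue(47) -> [49, 28, 31, 26, 10, 47]
enqueue(39) -> [49, 28, 31, 26, 10, 47, 39]
enqueue(44) -> [49, 28, 31, 26, 10, 47, 39, 44]

Final queue: [49, 28, 31, 26, 10, 47, 39, 44]


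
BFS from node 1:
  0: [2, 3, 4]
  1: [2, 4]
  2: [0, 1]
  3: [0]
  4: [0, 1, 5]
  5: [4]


Visit 1, enqueue [2, 4]
Visit 2, enqueue [0]
Visit 4, enqueue [5]
Visit 0, enqueue [3]
Visit 5, enqueue []
Visit 3, enqueue []

BFS order: [1, 2, 4, 0, 5, 3]


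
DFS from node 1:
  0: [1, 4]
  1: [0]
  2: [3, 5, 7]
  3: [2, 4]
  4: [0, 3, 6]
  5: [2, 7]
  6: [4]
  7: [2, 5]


Visit 1, push [0]
Visit 0, push [4]
Visit 4, push [6, 3]
Visit 3, push [2]
Visit 2, push [7, 5]
Visit 5, push [7]
Visit 7, push []
Visit 6, push []

DFS order: [1, 0, 4, 3, 2, 5, 7, 6]


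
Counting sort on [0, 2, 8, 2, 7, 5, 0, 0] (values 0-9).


Input: [0, 2, 8, 2, 7, 5, 0, 0]
Counts: [3, 0, 2, 0, 0, 1, 0, 1, 1, 0]

Sorted: [0, 0, 0, 2, 2, 5, 7, 8]


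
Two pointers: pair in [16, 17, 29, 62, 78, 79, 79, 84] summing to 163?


lo=0(16)+hi=7(84)=100
lo=1(17)+hi=7(84)=101
lo=2(29)+hi=7(84)=113
lo=3(62)+hi=7(84)=146
lo=4(78)+hi=7(84)=162
lo=5(79)+hi=7(84)=163

Yes: 79+84=163


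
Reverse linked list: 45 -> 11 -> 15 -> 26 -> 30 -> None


Step 1: curr=45, set curr.next=prev(None) | reversed so far: 45
Step 2: curr=11, set curr.next=prev(45) | reversed so far: 11 -> 45
Step 3: curr=15, set curr.next=prev(11) | reversed so far: 15 -> 11 -> 45
Step 4: curr=26, set curr.next=prev(15) | reversed so far: 26 -> 15 -> 11 -> 45
Step 5: curr=30, set curr.next=prev(26) | reversed so far: 30 -> 26 -> 15 -> 11 -> 45

30 -> 26 -> 15 -> 11 -> 45 -> None


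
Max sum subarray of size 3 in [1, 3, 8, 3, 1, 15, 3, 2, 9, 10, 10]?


[0:3]: 12
[1:4]: 14
[2:5]: 12
[3:6]: 19
[4:7]: 19
[5:8]: 20
[6:9]: 14
[7:10]: 21
[8:11]: 29

Max: 29 at [8:11]


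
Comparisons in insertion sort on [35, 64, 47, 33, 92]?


Algorithm: insertion sort
Input: [35, 64, 47, 33, 92]
Sorted: [33, 35, 47, 64, 92]

7


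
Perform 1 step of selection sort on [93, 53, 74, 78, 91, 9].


Initial: [93, 53, 74, 78, 91, 9]
Step 1: min=9 at 5
  Swap: [9, 53, 74, 78, 91, 93]

After 1 step: [9, 53, 74, 78, 91, 93]


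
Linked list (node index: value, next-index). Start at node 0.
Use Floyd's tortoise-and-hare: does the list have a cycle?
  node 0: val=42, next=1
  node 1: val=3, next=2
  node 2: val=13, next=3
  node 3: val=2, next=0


Floyd's tortoise (slow, +1) and hare (fast, +2):
  init: slow=0, fast=0
  step 1: slow=1, fast=2
  step 2: slow=2, fast=0
  step 3: slow=3, fast=2
  step 4: slow=0, fast=0
  slow == fast at node 0: cycle detected

Cycle: yes


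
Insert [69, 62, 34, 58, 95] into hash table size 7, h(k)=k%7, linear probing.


Insert 69: h=6 -> slot 6
Insert 62: h=6, 1 probes -> slot 0
Insert 34: h=6, 2 probes -> slot 1
Insert 58: h=2 -> slot 2
Insert 95: h=4 -> slot 4

Table: [62, 34, 58, None, 95, None, 69]


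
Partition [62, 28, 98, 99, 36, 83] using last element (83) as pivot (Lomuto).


Pivot: 83
  62 <= 83: advance i (no swap)
  28 <= 83: advance i (no swap)
  36 <= 83: swap -> [62, 28, 36, 99, 98, 83]
Place pivot at 3: [62, 28, 36, 83, 98, 99]

Partitioned: [62, 28, 36, 83, 98, 99]


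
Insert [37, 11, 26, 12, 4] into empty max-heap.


Insert 37: [37]
Insert 11: [37, 11]
Insert 26: [37, 11, 26]
Insert 12: [37, 12, 26, 11]
Insert 4: [37, 12, 26, 11, 4]

Final heap: [37, 12, 26, 11, 4]


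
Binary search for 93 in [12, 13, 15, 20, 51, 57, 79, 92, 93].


Step 1: lo=0, hi=8, mid=4, val=51
Step 2: lo=5, hi=8, mid=6, val=79
Step 3: lo=7, hi=8, mid=7, val=92
Step 4: lo=8, hi=8, mid=8, val=93

Found at index 8


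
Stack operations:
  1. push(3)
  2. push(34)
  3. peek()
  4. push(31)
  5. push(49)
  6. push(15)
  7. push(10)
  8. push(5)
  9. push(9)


push(3) -> [3]
push(34) -> [3, 34]
peek()->34
push(31) -> [3, 34, 31]
push(49) -> [3, 34, 31, 49]
push(15) -> [3, 34, 31, 49, 15]
push(10) -> [3, 34, 31, 49, 15, 10]
push(5) -> [3, 34, 31, 49, 15, 10, 5]
push(9) -> [3, 34, 31, 49, 15, 10, 5, 9]

Final stack: [3, 34, 31, 49, 15, 10, 5, 9]


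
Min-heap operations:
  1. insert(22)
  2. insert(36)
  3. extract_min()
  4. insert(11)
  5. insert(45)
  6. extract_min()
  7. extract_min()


insert(22) -> [22]
insert(36) -> [22, 36]
extract_min()->22, [36]
insert(11) -> [11, 36]
insert(45) -> [11, 36, 45]
extract_min()->11, [36, 45]
extract_min()->36, [45]

Final heap: [45]


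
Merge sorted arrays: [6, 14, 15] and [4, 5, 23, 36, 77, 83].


Take 4 from B
Take 5 from B
Take 6 from A
Take 14 from A
Take 15 from A

Merged: [4, 5, 6, 14, 15, 23, 36, 77, 83]


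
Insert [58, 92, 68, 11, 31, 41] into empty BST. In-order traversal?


Insert 58: root
Insert 92: R from 58
Insert 68: R from 58 -> L from 92
Insert 11: L from 58
Insert 31: L from 58 -> R from 11
Insert 41: L from 58 -> R from 11 -> R from 31

In-order: [11, 31, 41, 58, 68, 92]


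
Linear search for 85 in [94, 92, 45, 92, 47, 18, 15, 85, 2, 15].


i=0: 94!=85
i=1: 92!=85
i=2: 45!=85
i=3: 92!=85
i=4: 47!=85
i=5: 18!=85
i=6: 15!=85
i=7: 85==85 found!

Found at 7, 8 comps


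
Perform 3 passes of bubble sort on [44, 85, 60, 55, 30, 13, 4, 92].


Initial: [44, 85, 60, 55, 30, 13, 4, 92]
Pass 1: [44, 60, 55, 30, 13, 4, 85, 92] (5 swaps)
Pass 2: [44, 55, 30, 13, 4, 60, 85, 92] (4 swaps)
Pass 3: [44, 30, 13, 4, 55, 60, 85, 92] (3 swaps)

After 3 passes: [44, 30, 13, 4, 55, 60, 85, 92]


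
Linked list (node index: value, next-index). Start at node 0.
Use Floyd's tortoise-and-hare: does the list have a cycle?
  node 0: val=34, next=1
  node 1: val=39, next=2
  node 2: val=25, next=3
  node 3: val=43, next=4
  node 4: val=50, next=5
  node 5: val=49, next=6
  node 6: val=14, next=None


Floyd's tortoise (slow, +1) and hare (fast, +2):
  init: slow=0, fast=0
  step 1: slow=1, fast=2
  step 2: slow=2, fast=4
  step 3: slow=3, fast=6
  step 4: fast -> None, no cycle

Cycle: no


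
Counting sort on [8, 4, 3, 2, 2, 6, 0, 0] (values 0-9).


Input: [8, 4, 3, 2, 2, 6, 0, 0]
Counts: [2, 0, 2, 1, 1, 0, 1, 0, 1, 0]

Sorted: [0, 0, 2, 2, 3, 4, 6, 8]


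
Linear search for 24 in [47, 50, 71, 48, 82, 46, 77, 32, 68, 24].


i=0: 47!=24
i=1: 50!=24
i=2: 71!=24
i=3: 48!=24
i=4: 82!=24
i=5: 46!=24
i=6: 77!=24
i=7: 32!=24
i=8: 68!=24
i=9: 24==24 found!

Found at 9, 10 comps


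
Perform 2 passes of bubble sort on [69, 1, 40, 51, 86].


Initial: [69, 1, 40, 51, 86]
Pass 1: [1, 40, 51, 69, 86] (3 swaps)
Pass 2: [1, 40, 51, 69, 86] (0 swaps)

After 2 passes: [1, 40, 51, 69, 86]


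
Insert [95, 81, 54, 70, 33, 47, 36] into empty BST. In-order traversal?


Insert 95: root
Insert 81: L from 95
Insert 54: L from 95 -> L from 81
Insert 70: L from 95 -> L from 81 -> R from 54
Insert 33: L from 95 -> L from 81 -> L from 54
Insert 47: L from 95 -> L from 81 -> L from 54 -> R from 33
Insert 36: L from 95 -> L from 81 -> L from 54 -> R from 33 -> L from 47

In-order: [33, 36, 47, 54, 70, 81, 95]


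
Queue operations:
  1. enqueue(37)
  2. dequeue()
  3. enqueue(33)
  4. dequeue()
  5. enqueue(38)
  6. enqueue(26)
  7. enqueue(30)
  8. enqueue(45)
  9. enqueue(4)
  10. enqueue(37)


enqueue(37) -> [37]
dequeue()->37, []
enqueue(33) -> [33]
dequeue()->33, []
enqueue(38) -> [38]
enqueue(26) -> [38, 26]
enqueue(30) -> [38, 26, 30]
enqueue(45) -> [38, 26, 30, 45]
enqueue(4) -> [38, 26, 30, 45, 4]
enqueue(37) -> [38, 26, 30, 45, 4, 37]

Final queue: [38, 26, 30, 45, 4, 37]


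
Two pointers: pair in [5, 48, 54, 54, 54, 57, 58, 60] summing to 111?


lo=0(5)+hi=7(60)=65
lo=1(48)+hi=7(60)=108
lo=2(54)+hi=7(60)=114
lo=2(54)+hi=6(58)=112
lo=2(54)+hi=5(57)=111

Yes: 54+57=111


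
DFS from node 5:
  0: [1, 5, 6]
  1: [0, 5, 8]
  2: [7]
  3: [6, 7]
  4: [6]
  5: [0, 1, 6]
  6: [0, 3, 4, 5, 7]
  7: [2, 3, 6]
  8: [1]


Visit 5, push [6, 1, 0]
Visit 0, push [6, 1]
Visit 1, push [8]
Visit 8, push []
Visit 6, push [7, 4, 3]
Visit 3, push [7]
Visit 7, push [2]
Visit 2, push []
Visit 4, push []

DFS order: [5, 0, 1, 8, 6, 3, 7, 2, 4]


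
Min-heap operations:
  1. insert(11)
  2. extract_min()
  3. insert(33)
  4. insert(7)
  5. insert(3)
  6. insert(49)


insert(11) -> [11]
extract_min()->11, []
insert(33) -> [33]
insert(7) -> [7, 33]
insert(3) -> [3, 33, 7]
insert(49) -> [3, 33, 7, 49]

Final heap: [3, 33, 7, 49]


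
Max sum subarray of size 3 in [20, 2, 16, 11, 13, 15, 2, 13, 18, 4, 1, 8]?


[0:3]: 38
[1:4]: 29
[2:5]: 40
[3:6]: 39
[4:7]: 30
[5:8]: 30
[6:9]: 33
[7:10]: 35
[8:11]: 23
[9:12]: 13

Max: 40 at [2:5]


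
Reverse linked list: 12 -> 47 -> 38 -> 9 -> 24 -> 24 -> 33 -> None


Step 1: curr=12, set curr.next=prev(None) | reversed so far: 12
Step 2: curr=47, set curr.next=prev(12) | reversed so far: 47 -> 12
Step 3: curr=38, set curr.next=prev(47) | reversed so far: 38 -> 47 -> 12
Step 4: curr=9, set curr.next=prev(38) | reversed so far: 9 -> 38 -> 47 -> 12
Step 5: curr=24, set curr.next=prev(9) | reversed so far: 24 -> 9 -> 38 -> 47 -> 12
Step 6: curr=24, set curr.next=prev(24) | reversed so far: 24 -> 24 -> 9 -> 38 -> 47 -> 12
Step 7: curr=33, set curr.next=prev(24) | reversed so far: 33 -> 24 -> 24 -> 9 -> 38 -> 47 -> 12

33 -> 24 -> 24 -> 9 -> 38 -> 47 -> 12 -> None
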